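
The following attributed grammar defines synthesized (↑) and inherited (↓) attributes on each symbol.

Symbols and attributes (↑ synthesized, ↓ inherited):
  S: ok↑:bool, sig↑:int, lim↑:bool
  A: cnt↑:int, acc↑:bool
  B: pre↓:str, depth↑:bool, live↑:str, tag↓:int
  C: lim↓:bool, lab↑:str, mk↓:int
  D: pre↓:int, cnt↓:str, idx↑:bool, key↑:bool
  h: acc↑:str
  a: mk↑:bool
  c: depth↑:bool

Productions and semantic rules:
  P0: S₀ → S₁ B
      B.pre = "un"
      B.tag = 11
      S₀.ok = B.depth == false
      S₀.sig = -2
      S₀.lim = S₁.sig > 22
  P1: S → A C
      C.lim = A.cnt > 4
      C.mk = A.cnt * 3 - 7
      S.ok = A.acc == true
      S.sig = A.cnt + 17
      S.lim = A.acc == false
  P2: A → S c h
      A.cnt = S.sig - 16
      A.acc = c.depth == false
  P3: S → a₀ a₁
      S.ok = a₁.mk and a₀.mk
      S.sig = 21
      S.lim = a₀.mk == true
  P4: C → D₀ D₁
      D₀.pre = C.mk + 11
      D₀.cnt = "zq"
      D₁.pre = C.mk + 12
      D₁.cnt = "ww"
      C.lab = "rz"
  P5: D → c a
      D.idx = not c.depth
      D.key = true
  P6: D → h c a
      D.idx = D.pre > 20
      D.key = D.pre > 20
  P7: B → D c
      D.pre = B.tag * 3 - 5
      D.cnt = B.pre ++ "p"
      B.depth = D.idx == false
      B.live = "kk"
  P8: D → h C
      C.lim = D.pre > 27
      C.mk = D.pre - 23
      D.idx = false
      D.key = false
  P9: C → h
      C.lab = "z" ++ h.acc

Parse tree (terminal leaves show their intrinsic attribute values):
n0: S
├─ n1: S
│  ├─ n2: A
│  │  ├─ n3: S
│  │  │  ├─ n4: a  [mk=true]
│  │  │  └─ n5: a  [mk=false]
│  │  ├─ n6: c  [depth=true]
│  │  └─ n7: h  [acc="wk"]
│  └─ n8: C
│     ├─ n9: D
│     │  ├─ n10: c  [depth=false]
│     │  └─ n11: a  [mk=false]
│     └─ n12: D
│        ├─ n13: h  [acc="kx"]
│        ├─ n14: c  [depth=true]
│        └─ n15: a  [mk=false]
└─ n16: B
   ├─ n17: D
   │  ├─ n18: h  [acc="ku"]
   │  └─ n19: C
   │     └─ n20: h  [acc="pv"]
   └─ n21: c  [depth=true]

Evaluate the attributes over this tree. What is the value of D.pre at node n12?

20

1. n4.mk = true  [terminal]
2. n5.mk = false  [terminal]
3. n3.ok = false  [a₁.mk and a₀.mk]
4. n3.sig = 21  [21]
5. n3.lim = true  [a₀.mk == true]
6. n6.depth = true  [terminal]
7. n7.acc = "wk"  [terminal]
8. n2.cnt = 5  [S.sig - 16]
9. n2.acc = false  [c.depth == false]
10. n8.lim = true  [A.cnt > 4]
11. n8.mk = 8  [A.cnt * 3 - 7]
12. n9.pre = 19  [C.mk + 11]
13. n9.cnt = "zq"  ["zq"]
14. n10.depth = false  [terminal]
15. n11.mk = false  [terminal]
16. n9.idx = true  [not c.depth]
17. n9.key = true  [true]
18. n12.pre = 20  [C.mk + 12]
19. n12.cnt = "ww"  ["ww"]
20. n13.acc = "kx"  [terminal]
21. n14.depth = true  [terminal]
22. n15.mk = false  [terminal]
23. n12.idx = false  [D.pre > 20]
24. n12.key = false  [D.pre > 20]
25. n8.lab = "rz"  ["rz"]
26. n1.ok = false  [A.acc == true]
27. n1.sig = 22  [A.cnt + 17]
28. n1.lim = true  [A.acc == false]
29. n16.pre = "un"  ["un"]
30. n16.tag = 11  [11]
31. n17.pre = 28  [B.tag * 3 - 5]
32. n17.cnt = "unp"  [B.pre ++ "p"]
33. n18.acc = "ku"  [terminal]
34. n19.lim = true  [D.pre > 27]
35. n19.mk = 5  [D.pre - 23]
36. n20.acc = "pv"  [terminal]
37. n19.lab = "zpv"  ["z" ++ h.acc]
38. n17.idx = false  [false]
39. n17.key = false  [false]
40. n21.depth = true  [terminal]
41. n16.depth = true  [D.idx == false]
42. n16.live = "kk"  ["kk"]
43. n0.ok = false  [B.depth == false]
44. n0.sig = -2  [-2]
45. n0.lim = false  [S₁.sig > 22]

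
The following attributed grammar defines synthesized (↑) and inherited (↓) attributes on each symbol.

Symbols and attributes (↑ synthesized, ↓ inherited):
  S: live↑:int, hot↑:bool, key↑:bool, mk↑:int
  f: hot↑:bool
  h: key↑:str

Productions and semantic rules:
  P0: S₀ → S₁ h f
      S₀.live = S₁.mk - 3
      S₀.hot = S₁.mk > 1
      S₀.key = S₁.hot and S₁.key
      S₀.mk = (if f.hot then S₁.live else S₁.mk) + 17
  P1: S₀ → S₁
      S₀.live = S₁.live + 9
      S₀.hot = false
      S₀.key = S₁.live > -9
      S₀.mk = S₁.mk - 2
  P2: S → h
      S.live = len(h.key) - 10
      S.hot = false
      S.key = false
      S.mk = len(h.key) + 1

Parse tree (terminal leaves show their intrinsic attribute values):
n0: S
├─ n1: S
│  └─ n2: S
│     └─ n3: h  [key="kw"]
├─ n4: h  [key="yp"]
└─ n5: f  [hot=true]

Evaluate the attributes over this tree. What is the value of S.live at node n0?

-2

1. n3.key = "kw"  [terminal]
2. n2.live = -8  [len(h.key) - 10]
3. n2.hot = false  [false]
4. n2.key = false  [false]
5. n2.mk = 3  [len(h.key) + 1]
6. n1.live = 1  [S₁.live + 9]
7. n1.hot = false  [false]
8. n1.key = true  [S₁.live > -9]
9. n1.mk = 1  [S₁.mk - 2]
10. n4.key = "yp"  [terminal]
11. n5.hot = true  [terminal]
12. n0.live = -2  [S₁.mk - 3]
13. n0.hot = false  [S₁.mk > 1]
14. n0.key = false  [S₁.hot and S₁.key]
15. n0.mk = 18  [(if f.hot then S₁.live else S₁.mk) + 17]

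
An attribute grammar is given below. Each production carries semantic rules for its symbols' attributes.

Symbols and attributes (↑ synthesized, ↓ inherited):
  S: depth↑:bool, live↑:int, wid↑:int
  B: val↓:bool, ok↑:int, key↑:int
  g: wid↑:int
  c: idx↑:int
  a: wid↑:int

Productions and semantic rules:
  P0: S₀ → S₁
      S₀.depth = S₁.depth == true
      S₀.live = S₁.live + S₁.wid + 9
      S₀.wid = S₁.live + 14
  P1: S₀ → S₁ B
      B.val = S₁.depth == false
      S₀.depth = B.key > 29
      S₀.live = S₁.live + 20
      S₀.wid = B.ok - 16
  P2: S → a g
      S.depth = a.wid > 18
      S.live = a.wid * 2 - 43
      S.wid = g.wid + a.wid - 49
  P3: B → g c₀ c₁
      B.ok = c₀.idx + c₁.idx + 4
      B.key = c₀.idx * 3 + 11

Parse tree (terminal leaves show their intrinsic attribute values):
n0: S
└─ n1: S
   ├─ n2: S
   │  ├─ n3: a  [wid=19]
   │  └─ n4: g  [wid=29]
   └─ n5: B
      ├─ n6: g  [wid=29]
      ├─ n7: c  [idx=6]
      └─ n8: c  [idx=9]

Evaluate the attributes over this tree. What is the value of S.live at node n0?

27

1. n3.wid = 19  [terminal]
2. n4.wid = 29  [terminal]
3. n2.depth = true  [a.wid > 18]
4. n2.live = -5  [a.wid * 2 - 43]
5. n2.wid = -1  [g.wid + a.wid - 49]
6. n5.val = false  [S₁.depth == false]
7. n6.wid = 29  [terminal]
8. n7.idx = 6  [terminal]
9. n8.idx = 9  [terminal]
10. n5.ok = 19  [c₀.idx + c₁.idx + 4]
11. n5.key = 29  [c₀.idx * 3 + 11]
12. n1.depth = false  [B.key > 29]
13. n1.live = 15  [S₁.live + 20]
14. n1.wid = 3  [B.ok - 16]
15. n0.depth = false  [S₁.depth == true]
16. n0.live = 27  [S₁.live + S₁.wid + 9]
17. n0.wid = 29  [S₁.live + 14]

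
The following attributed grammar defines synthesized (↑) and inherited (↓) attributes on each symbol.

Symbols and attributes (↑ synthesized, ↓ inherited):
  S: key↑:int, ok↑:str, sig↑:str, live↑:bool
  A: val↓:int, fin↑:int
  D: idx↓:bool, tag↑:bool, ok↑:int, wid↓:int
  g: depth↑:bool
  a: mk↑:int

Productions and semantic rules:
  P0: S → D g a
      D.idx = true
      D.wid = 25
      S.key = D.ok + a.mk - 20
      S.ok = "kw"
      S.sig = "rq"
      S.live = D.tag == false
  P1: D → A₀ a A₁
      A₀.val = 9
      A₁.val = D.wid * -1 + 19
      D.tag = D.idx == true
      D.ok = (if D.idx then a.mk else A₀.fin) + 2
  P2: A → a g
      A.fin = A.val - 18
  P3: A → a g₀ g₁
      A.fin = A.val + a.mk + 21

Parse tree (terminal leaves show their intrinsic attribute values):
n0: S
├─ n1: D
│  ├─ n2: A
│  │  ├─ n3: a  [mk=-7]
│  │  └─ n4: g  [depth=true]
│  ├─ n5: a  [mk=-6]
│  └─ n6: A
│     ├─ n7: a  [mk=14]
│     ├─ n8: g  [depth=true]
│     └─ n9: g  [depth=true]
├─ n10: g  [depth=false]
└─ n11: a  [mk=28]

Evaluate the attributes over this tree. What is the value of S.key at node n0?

4

1. n1.idx = true  [true]
2. n1.wid = 25  [25]
3. n2.val = 9  [9]
4. n3.mk = -7  [terminal]
5. n4.depth = true  [terminal]
6. n2.fin = -9  [A.val - 18]
7. n5.mk = -6  [terminal]
8. n6.val = -6  [D.wid * -1 + 19]
9. n7.mk = 14  [terminal]
10. n8.depth = true  [terminal]
11. n9.depth = true  [terminal]
12. n6.fin = 29  [A.val + a.mk + 21]
13. n1.tag = true  [D.idx == true]
14. n1.ok = -4  [(if D.idx then a.mk else A₀.fin) + 2]
15. n10.depth = false  [terminal]
16. n11.mk = 28  [terminal]
17. n0.key = 4  [D.ok + a.mk - 20]
18. n0.ok = "kw"  ["kw"]
19. n0.sig = "rq"  ["rq"]
20. n0.live = false  [D.tag == false]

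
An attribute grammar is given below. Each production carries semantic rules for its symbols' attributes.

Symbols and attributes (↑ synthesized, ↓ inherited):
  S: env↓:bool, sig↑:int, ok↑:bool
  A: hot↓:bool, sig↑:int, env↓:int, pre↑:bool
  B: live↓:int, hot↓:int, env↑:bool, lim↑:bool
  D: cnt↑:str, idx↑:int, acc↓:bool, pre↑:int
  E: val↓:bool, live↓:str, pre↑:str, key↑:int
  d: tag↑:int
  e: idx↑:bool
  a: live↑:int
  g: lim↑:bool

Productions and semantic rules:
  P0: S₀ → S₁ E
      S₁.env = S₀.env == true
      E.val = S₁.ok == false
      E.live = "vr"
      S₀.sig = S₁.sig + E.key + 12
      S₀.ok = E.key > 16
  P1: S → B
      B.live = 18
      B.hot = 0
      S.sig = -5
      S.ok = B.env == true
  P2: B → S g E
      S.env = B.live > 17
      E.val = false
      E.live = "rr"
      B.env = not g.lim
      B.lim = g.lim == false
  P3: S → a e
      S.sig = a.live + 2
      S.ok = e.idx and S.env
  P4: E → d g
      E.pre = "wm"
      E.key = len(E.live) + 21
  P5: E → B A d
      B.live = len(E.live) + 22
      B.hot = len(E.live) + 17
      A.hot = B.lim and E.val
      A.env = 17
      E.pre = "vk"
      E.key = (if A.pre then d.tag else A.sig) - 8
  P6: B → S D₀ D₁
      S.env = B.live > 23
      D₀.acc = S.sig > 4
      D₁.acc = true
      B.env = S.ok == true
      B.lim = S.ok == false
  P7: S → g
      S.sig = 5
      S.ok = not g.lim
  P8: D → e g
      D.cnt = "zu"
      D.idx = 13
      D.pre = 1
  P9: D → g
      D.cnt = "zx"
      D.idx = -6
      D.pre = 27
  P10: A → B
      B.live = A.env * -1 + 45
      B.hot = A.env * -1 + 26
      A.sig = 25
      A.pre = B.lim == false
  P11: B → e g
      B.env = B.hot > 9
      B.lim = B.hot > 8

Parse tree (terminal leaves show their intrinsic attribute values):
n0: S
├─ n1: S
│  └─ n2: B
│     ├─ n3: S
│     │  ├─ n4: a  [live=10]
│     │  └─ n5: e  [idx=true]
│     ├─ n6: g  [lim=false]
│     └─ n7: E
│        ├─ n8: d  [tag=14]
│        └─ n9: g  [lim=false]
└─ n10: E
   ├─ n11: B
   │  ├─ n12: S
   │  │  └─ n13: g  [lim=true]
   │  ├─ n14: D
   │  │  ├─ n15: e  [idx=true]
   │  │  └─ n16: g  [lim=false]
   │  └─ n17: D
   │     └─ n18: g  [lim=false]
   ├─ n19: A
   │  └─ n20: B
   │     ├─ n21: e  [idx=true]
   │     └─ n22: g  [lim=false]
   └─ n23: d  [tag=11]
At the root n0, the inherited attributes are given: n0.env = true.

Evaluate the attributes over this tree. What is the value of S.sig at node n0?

24

1. n0.env = true  [given at root]
2. n1.env = true  [S₀.env == true]
3. n2.live = 18  [18]
4. n2.hot = 0  [0]
5. n3.env = true  [B.live > 17]
6. n4.live = 10  [terminal]
7. n5.idx = true  [terminal]
8. n3.sig = 12  [a.live + 2]
9. n3.ok = true  [e.idx and S.env]
10. n6.lim = false  [terminal]
11. n7.val = false  [false]
12. n7.live = "rr"  ["rr"]
13. n8.tag = 14  [terminal]
14. n9.lim = false  [terminal]
15. n7.pre = "wm"  ["wm"]
16. n7.key = 23  [len(E.live) + 21]
17. n2.env = true  [not g.lim]
18. n2.lim = true  [g.lim == false]
19. n1.sig = -5  [-5]
20. n1.ok = true  [B.env == true]
21. n10.val = false  [S₁.ok == false]
22. n10.live = "vr"  ["vr"]
23. n11.live = 24  [len(E.live) + 22]
24. n11.hot = 19  [len(E.live) + 17]
25. n12.env = true  [B.live > 23]
26. n13.lim = true  [terminal]
27. n12.sig = 5  [5]
28. n12.ok = false  [not g.lim]
29. n14.acc = true  [S.sig > 4]
30. n15.idx = true  [terminal]
31. n16.lim = false  [terminal]
32. n14.cnt = "zu"  ["zu"]
33. n14.idx = 13  [13]
34. n14.pre = 1  [1]
35. n17.acc = true  [true]
36. n18.lim = false  [terminal]
37. n17.cnt = "zx"  ["zx"]
38. n17.idx = -6  [-6]
39. n17.pre = 27  [27]
40. n11.env = false  [S.ok == true]
41. n11.lim = true  [S.ok == false]
42. n19.hot = false  [B.lim and E.val]
43. n19.env = 17  [17]
44. n20.live = 28  [A.env * -1 + 45]
45. n20.hot = 9  [A.env * -1 + 26]
46. n21.idx = true  [terminal]
47. n22.lim = false  [terminal]
48. n20.env = false  [B.hot > 9]
49. n20.lim = true  [B.hot > 8]
50. n19.sig = 25  [25]
51. n19.pre = false  [B.lim == false]
52. n23.tag = 11  [terminal]
53. n10.pre = "vk"  ["vk"]
54. n10.key = 17  [(if A.pre then d.tag else A.sig) - 8]
55. n0.sig = 24  [S₁.sig + E.key + 12]
56. n0.ok = true  [E.key > 16]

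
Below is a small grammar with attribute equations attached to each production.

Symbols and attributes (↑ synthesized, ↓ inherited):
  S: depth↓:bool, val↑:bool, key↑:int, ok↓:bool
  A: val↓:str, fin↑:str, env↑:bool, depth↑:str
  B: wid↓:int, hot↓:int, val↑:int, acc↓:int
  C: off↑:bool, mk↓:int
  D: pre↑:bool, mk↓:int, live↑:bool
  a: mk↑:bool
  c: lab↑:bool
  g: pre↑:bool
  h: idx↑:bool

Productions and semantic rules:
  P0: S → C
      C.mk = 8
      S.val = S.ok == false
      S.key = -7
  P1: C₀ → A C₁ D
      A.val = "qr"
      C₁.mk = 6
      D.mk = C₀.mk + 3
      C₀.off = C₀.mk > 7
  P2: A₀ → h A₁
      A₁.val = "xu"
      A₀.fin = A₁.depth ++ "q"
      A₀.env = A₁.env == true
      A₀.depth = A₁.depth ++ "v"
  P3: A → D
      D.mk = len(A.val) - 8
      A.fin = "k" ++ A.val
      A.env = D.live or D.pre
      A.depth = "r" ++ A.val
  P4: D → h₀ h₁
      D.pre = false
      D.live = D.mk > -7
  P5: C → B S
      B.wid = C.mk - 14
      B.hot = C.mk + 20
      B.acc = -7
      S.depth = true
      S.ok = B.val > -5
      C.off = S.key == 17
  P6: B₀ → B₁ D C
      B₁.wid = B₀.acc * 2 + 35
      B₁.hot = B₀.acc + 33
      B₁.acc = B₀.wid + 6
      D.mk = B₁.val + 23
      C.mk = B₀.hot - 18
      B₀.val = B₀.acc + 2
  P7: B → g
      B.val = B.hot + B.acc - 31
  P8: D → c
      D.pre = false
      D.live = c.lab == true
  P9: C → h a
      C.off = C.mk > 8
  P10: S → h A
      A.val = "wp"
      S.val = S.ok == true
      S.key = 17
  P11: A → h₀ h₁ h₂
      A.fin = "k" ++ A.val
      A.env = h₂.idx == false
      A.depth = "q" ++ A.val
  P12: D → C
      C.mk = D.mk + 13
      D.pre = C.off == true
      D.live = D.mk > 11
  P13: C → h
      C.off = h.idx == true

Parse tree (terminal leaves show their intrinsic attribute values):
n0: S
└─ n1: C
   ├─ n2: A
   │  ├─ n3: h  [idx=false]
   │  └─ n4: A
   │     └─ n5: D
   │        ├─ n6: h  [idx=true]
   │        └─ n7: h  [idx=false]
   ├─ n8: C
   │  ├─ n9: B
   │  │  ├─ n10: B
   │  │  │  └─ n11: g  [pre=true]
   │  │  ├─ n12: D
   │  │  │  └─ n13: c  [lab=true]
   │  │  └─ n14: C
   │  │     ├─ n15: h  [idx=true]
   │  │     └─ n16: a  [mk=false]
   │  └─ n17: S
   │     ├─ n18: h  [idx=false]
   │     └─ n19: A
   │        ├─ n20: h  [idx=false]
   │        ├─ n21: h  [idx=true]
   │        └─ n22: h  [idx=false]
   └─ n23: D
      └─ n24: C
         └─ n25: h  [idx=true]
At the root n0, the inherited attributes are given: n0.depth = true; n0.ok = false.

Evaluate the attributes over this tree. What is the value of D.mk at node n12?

1. n0.depth = true  [given at root]
2. n0.ok = false  [given at root]
3. n1.mk = 8  [8]
4. n2.val = "qr"  ["qr"]
5. n3.idx = false  [terminal]
6. n4.val = "xu"  ["xu"]
7. n5.mk = -6  [len(A.val) - 8]
8. n6.idx = true  [terminal]
9. n7.idx = false  [terminal]
10. n5.pre = false  [false]
11. n5.live = true  [D.mk > -7]
12. n4.fin = "kxu"  ["k" ++ A.val]
13. n4.env = true  [D.live or D.pre]
14. n4.depth = "rxu"  ["r" ++ A.val]
15. n2.fin = "rxuq"  [A₁.depth ++ "q"]
16. n2.env = true  [A₁.env == true]
17. n2.depth = "rxuv"  [A₁.depth ++ "v"]
18. n8.mk = 6  [6]
19. n9.wid = -8  [C.mk - 14]
20. n9.hot = 26  [C.mk + 20]
21. n9.acc = -7  [-7]
22. n10.wid = 21  [B₀.acc * 2 + 35]
23. n10.hot = 26  [B₀.acc + 33]
24. n10.acc = -2  [B₀.wid + 6]
25. n11.pre = true  [terminal]
26. n10.val = -7  [B.hot + B.acc - 31]
27. n12.mk = 16  [B₁.val + 23]
28. n13.lab = true  [terminal]
29. n12.pre = false  [false]
30. n12.live = true  [c.lab == true]
31. n14.mk = 8  [B₀.hot - 18]
32. n15.idx = true  [terminal]
33. n16.mk = false  [terminal]
34. n14.off = false  [C.mk > 8]
35. n9.val = -5  [B₀.acc + 2]
36. n17.depth = true  [true]
37. n17.ok = false  [B.val > -5]
38. n18.idx = false  [terminal]
39. n19.val = "wp"  ["wp"]
40. n20.idx = false  [terminal]
41. n21.idx = true  [terminal]
42. n22.idx = false  [terminal]
43. n19.fin = "kwp"  ["k" ++ A.val]
44. n19.env = true  [h₂.idx == false]
45. n19.depth = "qwp"  ["q" ++ A.val]
46. n17.val = false  [S.ok == true]
47. n17.key = 17  [17]
48. n8.off = true  [S.key == 17]
49. n23.mk = 11  [C₀.mk + 3]
50. n24.mk = 24  [D.mk + 13]
51. n25.idx = true  [terminal]
52. n24.off = true  [h.idx == true]
53. n23.pre = true  [C.off == true]
54. n23.live = false  [D.mk > 11]
55. n1.off = true  [C₀.mk > 7]
56. n0.val = true  [S.ok == false]
57. n0.key = -7  [-7]

16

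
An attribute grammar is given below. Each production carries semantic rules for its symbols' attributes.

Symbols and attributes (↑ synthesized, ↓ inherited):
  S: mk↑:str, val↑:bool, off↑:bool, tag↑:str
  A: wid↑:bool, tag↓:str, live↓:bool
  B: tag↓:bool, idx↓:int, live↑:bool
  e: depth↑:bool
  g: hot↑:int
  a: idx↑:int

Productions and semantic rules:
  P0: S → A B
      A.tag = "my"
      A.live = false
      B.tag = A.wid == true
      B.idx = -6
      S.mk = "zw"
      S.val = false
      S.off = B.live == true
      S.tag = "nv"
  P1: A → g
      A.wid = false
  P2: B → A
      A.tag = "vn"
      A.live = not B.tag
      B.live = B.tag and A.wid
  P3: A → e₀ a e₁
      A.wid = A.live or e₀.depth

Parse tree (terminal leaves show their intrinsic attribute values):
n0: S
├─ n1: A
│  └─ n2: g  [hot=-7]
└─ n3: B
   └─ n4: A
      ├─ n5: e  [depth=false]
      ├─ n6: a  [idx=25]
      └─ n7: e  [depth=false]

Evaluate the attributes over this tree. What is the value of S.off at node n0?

1. n1.tag = "my"  ["my"]
2. n1.live = false  [false]
3. n2.hot = -7  [terminal]
4. n1.wid = false  [false]
5. n3.tag = false  [A.wid == true]
6. n3.idx = -6  [-6]
7. n4.tag = "vn"  ["vn"]
8. n4.live = true  [not B.tag]
9. n5.depth = false  [terminal]
10. n6.idx = 25  [terminal]
11. n7.depth = false  [terminal]
12. n4.wid = true  [A.live or e₀.depth]
13. n3.live = false  [B.tag and A.wid]
14. n0.mk = "zw"  ["zw"]
15. n0.val = false  [false]
16. n0.off = false  [B.live == true]
17. n0.tag = "nv"  ["nv"]

false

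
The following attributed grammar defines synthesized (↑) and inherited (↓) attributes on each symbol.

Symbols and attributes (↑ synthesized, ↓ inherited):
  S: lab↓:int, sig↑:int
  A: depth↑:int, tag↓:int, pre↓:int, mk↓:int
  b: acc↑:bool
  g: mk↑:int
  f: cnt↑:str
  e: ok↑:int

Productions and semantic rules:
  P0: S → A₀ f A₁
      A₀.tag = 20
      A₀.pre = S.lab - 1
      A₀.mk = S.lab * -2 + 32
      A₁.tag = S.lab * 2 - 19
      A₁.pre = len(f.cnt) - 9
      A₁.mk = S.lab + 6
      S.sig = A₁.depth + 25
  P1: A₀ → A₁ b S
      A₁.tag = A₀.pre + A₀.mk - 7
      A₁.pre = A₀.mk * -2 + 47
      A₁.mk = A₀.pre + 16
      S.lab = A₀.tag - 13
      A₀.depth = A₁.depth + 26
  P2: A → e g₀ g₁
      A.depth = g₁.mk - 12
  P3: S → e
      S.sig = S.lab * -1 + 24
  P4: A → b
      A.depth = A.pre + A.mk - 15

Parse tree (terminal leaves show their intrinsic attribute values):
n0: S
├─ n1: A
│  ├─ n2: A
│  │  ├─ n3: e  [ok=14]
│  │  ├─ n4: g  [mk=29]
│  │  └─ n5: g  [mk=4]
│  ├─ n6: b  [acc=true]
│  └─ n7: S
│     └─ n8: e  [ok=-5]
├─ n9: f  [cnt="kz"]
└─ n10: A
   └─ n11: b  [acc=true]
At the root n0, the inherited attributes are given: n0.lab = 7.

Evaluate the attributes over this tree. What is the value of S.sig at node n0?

1. n0.lab = 7  [given at root]
2. n1.tag = 20  [20]
3. n1.pre = 6  [S.lab - 1]
4. n1.mk = 18  [S.lab * -2 + 32]
5. n2.tag = 17  [A₀.pre + A₀.mk - 7]
6. n2.pre = 11  [A₀.mk * -2 + 47]
7. n2.mk = 22  [A₀.pre + 16]
8. n3.ok = 14  [terminal]
9. n4.mk = 29  [terminal]
10. n5.mk = 4  [terminal]
11. n2.depth = -8  [g₁.mk - 12]
12. n6.acc = true  [terminal]
13. n7.lab = 7  [A₀.tag - 13]
14. n8.ok = -5  [terminal]
15. n7.sig = 17  [S.lab * -1 + 24]
16. n1.depth = 18  [A₁.depth + 26]
17. n9.cnt = "kz"  [terminal]
18. n10.tag = -5  [S.lab * 2 - 19]
19. n10.pre = -7  [len(f.cnt) - 9]
20. n10.mk = 13  [S.lab + 6]
21. n11.acc = true  [terminal]
22. n10.depth = -9  [A.pre + A.mk - 15]
23. n0.sig = 16  [A₁.depth + 25]

16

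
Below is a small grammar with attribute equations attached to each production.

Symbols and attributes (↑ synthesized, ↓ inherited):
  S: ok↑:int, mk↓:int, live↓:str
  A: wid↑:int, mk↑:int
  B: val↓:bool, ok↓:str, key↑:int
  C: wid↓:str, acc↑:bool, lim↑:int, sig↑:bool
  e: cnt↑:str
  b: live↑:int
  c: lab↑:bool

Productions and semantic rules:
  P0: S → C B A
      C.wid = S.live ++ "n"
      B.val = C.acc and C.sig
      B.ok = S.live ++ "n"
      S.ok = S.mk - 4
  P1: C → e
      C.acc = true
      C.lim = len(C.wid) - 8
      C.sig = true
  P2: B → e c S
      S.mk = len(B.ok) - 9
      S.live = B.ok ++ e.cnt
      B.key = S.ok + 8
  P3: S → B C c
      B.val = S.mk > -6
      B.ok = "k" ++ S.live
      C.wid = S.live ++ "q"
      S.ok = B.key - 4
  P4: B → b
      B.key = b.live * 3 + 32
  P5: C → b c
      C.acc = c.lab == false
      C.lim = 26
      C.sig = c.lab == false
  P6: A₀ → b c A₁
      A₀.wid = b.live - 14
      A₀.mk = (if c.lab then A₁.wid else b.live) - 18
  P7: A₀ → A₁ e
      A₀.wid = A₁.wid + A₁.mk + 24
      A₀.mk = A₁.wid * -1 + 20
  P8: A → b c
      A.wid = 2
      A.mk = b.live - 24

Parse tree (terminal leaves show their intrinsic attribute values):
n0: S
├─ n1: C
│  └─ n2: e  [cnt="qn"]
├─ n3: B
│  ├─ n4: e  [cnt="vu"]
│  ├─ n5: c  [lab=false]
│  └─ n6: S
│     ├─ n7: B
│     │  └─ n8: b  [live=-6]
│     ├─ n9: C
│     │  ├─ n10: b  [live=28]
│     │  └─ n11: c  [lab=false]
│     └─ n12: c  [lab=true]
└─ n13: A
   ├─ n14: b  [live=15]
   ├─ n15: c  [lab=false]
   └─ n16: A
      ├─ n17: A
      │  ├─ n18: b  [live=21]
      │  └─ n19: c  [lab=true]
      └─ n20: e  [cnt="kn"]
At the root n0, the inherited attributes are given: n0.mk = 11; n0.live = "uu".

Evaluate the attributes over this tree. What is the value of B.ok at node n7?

1. n0.mk = 11  [given at root]
2. n0.live = "uu"  [given at root]
3. n1.wid = "uun"  [S.live ++ "n"]
4. n2.cnt = "qn"  [terminal]
5. n1.acc = true  [true]
6. n1.lim = -5  [len(C.wid) - 8]
7. n1.sig = true  [true]
8. n3.val = true  [C.acc and C.sig]
9. n3.ok = "uun"  [S.live ++ "n"]
10. n4.cnt = "vu"  [terminal]
11. n5.lab = false  [terminal]
12. n6.mk = -6  [len(B.ok) - 9]
13. n6.live = "uunvu"  [B.ok ++ e.cnt]
14. n7.val = false  [S.mk > -6]
15. n7.ok = "kuunvu"  ["k" ++ S.live]
16. n8.live = -6  [terminal]
17. n7.key = 14  [b.live * 3 + 32]
18. n9.wid = "uunvuq"  [S.live ++ "q"]
19. n10.live = 28  [terminal]
20. n11.lab = false  [terminal]
21. n9.acc = true  [c.lab == false]
22. n9.lim = 26  [26]
23. n9.sig = true  [c.lab == false]
24. n12.lab = true  [terminal]
25. n6.ok = 10  [B.key - 4]
26. n3.key = 18  [S.ok + 8]
27. n14.live = 15  [terminal]
28. n15.lab = false  [terminal]
29. n18.live = 21  [terminal]
30. n19.lab = true  [terminal]
31. n17.wid = 2  [2]
32. n17.mk = -3  [b.live - 24]
33. n20.cnt = "kn"  [terminal]
34. n16.wid = 23  [A₁.wid + A₁.mk + 24]
35. n16.mk = 18  [A₁.wid * -1 + 20]
36. n13.wid = 1  [b.live - 14]
37. n13.mk = -3  [(if c.lab then A₁.wid else b.live) - 18]
38. n0.ok = 7  [S.mk - 4]

"kuunvu"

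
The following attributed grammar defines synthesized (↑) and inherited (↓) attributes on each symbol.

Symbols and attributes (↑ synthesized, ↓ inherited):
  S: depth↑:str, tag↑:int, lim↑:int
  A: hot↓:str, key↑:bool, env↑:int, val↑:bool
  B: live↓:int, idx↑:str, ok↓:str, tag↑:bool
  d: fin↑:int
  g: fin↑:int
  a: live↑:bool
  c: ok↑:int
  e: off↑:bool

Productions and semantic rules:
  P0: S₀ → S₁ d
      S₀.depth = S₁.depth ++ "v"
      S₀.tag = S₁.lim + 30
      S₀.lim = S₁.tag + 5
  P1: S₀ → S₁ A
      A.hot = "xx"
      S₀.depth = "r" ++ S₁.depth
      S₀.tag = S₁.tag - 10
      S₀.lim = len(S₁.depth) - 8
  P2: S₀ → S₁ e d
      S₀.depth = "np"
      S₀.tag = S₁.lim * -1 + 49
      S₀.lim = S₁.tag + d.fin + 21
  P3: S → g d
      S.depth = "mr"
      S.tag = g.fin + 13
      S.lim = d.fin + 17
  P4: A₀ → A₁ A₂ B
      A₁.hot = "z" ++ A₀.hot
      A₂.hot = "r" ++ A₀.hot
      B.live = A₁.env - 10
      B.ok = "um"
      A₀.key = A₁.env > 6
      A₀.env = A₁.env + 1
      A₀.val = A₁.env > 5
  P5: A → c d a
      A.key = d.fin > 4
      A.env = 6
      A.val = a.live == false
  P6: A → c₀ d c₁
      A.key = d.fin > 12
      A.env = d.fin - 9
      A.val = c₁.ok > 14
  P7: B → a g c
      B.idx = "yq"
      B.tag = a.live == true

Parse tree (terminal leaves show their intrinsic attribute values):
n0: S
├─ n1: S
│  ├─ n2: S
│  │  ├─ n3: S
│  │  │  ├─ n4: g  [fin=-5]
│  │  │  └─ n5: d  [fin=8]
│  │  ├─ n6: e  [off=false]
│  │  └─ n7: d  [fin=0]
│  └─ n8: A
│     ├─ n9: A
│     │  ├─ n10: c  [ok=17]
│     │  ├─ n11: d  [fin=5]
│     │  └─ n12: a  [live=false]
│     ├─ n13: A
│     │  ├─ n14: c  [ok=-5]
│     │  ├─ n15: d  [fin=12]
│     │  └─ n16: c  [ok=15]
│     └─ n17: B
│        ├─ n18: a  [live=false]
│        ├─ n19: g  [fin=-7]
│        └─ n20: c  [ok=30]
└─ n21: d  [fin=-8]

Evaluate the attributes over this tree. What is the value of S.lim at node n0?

19

1. n4.fin = -5  [terminal]
2. n5.fin = 8  [terminal]
3. n3.depth = "mr"  ["mr"]
4. n3.tag = 8  [g.fin + 13]
5. n3.lim = 25  [d.fin + 17]
6. n6.off = false  [terminal]
7. n7.fin = 0  [terminal]
8. n2.depth = "np"  ["np"]
9. n2.tag = 24  [S₁.lim * -1 + 49]
10. n2.lim = 29  [S₁.tag + d.fin + 21]
11. n8.hot = "xx"  ["xx"]
12. n9.hot = "zxx"  ["z" ++ A₀.hot]
13. n10.ok = 17  [terminal]
14. n11.fin = 5  [terminal]
15. n12.live = false  [terminal]
16. n9.key = true  [d.fin > 4]
17. n9.env = 6  [6]
18. n9.val = true  [a.live == false]
19. n13.hot = "rxx"  ["r" ++ A₀.hot]
20. n14.ok = -5  [terminal]
21. n15.fin = 12  [terminal]
22. n16.ok = 15  [terminal]
23. n13.key = false  [d.fin > 12]
24. n13.env = 3  [d.fin - 9]
25. n13.val = true  [c₁.ok > 14]
26. n17.live = -4  [A₁.env - 10]
27. n17.ok = "um"  ["um"]
28. n18.live = false  [terminal]
29. n19.fin = -7  [terminal]
30. n20.ok = 30  [terminal]
31. n17.idx = "yq"  ["yq"]
32. n17.tag = false  [a.live == true]
33. n8.key = false  [A₁.env > 6]
34. n8.env = 7  [A₁.env + 1]
35. n8.val = true  [A₁.env > 5]
36. n1.depth = "rnp"  ["r" ++ S₁.depth]
37. n1.tag = 14  [S₁.tag - 10]
38. n1.lim = -6  [len(S₁.depth) - 8]
39. n21.fin = -8  [terminal]
40. n0.depth = "rnpv"  [S₁.depth ++ "v"]
41. n0.tag = 24  [S₁.lim + 30]
42. n0.lim = 19  [S₁.tag + 5]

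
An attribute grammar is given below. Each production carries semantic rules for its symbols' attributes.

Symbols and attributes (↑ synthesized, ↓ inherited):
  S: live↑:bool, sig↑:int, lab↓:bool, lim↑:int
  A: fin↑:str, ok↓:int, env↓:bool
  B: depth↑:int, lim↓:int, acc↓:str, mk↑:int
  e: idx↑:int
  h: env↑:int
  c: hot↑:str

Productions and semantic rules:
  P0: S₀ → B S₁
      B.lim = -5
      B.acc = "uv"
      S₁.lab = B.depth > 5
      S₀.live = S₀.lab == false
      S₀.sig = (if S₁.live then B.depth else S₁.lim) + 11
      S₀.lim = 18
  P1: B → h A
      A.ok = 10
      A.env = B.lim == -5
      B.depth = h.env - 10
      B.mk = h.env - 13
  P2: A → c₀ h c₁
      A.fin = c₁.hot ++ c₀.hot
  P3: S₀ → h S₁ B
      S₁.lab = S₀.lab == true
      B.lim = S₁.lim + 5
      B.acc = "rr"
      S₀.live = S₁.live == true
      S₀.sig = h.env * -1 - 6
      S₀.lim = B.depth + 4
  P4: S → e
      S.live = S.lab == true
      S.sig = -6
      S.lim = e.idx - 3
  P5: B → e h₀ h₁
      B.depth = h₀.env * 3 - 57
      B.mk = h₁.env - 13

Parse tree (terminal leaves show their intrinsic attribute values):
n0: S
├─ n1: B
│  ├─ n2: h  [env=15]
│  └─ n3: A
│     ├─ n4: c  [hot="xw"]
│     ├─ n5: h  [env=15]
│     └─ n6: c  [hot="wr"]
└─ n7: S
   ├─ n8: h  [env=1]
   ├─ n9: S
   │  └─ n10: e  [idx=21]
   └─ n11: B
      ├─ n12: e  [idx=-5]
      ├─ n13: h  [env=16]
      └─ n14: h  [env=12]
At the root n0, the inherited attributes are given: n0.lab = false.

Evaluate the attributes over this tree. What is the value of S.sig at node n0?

6

1. n0.lab = false  [given at root]
2. n1.lim = -5  [-5]
3. n1.acc = "uv"  ["uv"]
4. n2.env = 15  [terminal]
5. n3.ok = 10  [10]
6. n3.env = true  [B.lim == -5]
7. n4.hot = "xw"  [terminal]
8. n5.env = 15  [terminal]
9. n6.hot = "wr"  [terminal]
10. n3.fin = "wrxw"  [c₁.hot ++ c₀.hot]
11. n1.depth = 5  [h.env - 10]
12. n1.mk = 2  [h.env - 13]
13. n7.lab = false  [B.depth > 5]
14. n8.env = 1  [terminal]
15. n9.lab = false  [S₀.lab == true]
16. n10.idx = 21  [terminal]
17. n9.live = false  [S.lab == true]
18. n9.sig = -6  [-6]
19. n9.lim = 18  [e.idx - 3]
20. n11.lim = 23  [S₁.lim + 5]
21. n11.acc = "rr"  ["rr"]
22. n12.idx = -5  [terminal]
23. n13.env = 16  [terminal]
24. n14.env = 12  [terminal]
25. n11.depth = -9  [h₀.env * 3 - 57]
26. n11.mk = -1  [h₁.env - 13]
27. n7.live = false  [S₁.live == true]
28. n7.sig = -7  [h.env * -1 - 6]
29. n7.lim = -5  [B.depth + 4]
30. n0.live = true  [S₀.lab == false]
31. n0.sig = 6  [(if S₁.live then B.depth else S₁.lim) + 11]
32. n0.lim = 18  [18]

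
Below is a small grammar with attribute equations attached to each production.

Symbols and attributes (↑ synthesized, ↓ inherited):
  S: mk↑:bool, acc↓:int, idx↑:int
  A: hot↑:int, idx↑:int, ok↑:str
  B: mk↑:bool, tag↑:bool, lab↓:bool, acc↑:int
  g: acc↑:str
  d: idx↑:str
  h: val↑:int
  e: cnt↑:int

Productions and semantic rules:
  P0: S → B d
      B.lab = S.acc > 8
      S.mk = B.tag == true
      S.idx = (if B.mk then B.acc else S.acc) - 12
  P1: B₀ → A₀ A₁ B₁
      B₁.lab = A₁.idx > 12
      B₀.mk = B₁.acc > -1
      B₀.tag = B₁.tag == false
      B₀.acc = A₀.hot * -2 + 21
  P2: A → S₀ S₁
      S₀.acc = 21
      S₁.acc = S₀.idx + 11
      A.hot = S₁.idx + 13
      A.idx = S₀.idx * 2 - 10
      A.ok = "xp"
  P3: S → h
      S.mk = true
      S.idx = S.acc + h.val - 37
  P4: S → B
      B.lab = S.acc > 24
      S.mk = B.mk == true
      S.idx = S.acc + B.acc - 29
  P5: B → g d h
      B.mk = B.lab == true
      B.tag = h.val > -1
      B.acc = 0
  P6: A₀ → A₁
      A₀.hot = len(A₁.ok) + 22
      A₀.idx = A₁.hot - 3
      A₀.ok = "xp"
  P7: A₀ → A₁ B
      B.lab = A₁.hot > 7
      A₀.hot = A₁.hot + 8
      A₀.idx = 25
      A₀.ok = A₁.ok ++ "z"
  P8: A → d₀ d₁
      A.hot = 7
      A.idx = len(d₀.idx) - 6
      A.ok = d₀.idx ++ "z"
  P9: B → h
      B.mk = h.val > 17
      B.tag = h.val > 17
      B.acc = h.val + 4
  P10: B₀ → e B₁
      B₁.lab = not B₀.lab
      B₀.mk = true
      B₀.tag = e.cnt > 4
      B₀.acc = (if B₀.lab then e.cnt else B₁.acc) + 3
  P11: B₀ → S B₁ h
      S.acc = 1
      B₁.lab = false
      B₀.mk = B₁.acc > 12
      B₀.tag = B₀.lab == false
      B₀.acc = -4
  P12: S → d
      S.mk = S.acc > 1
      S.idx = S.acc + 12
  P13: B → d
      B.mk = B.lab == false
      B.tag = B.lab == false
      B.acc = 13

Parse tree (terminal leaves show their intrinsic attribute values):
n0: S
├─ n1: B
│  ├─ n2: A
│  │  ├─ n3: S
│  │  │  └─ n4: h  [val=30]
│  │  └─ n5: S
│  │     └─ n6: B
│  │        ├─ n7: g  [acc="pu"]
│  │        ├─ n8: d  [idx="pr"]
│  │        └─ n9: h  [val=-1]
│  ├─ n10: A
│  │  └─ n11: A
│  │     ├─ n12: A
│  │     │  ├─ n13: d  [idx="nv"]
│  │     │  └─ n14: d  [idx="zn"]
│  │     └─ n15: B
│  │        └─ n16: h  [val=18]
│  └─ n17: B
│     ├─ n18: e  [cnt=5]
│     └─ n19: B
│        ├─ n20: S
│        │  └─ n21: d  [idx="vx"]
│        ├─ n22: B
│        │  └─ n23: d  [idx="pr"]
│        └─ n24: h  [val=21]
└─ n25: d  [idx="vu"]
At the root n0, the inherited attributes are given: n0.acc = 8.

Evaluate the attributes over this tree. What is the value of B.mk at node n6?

1. n0.acc = 8  [given at root]
2. n1.lab = false  [S.acc > 8]
3. n3.acc = 21  [21]
4. n4.val = 30  [terminal]
5. n3.mk = true  [true]
6. n3.idx = 14  [S.acc + h.val - 37]
7. n5.acc = 25  [S₀.idx + 11]
8. n6.lab = true  [S.acc > 24]
9. n7.acc = "pu"  [terminal]
10. n8.idx = "pr"  [terminal]
11. n9.val = -1  [terminal]
12. n6.mk = true  [B.lab == true]
13. n6.tag = false  [h.val > -1]
14. n6.acc = 0  [0]
15. n5.mk = true  [B.mk == true]
16. n5.idx = -4  [S.acc + B.acc - 29]
17. n2.hot = 9  [S₁.idx + 13]
18. n2.idx = 18  [S₀.idx * 2 - 10]
19. n2.ok = "xp"  ["xp"]
20. n13.idx = "nv"  [terminal]
21. n14.idx = "zn"  [terminal]
22. n12.hot = 7  [7]
23. n12.idx = -4  [len(d₀.idx) - 6]
24. n12.ok = "nvz"  [d₀.idx ++ "z"]
25. n15.lab = false  [A₁.hot > 7]
26. n16.val = 18  [terminal]
27. n15.mk = true  [h.val > 17]
28. n15.tag = true  [h.val > 17]
29. n15.acc = 22  [h.val + 4]
30. n11.hot = 15  [A₁.hot + 8]
31. n11.idx = 25  [25]
32. n11.ok = "nvzz"  [A₁.ok ++ "z"]
33. n10.hot = 26  [len(A₁.ok) + 22]
34. n10.idx = 12  [A₁.hot - 3]
35. n10.ok = "xp"  ["xp"]
36. n17.lab = false  [A₁.idx > 12]
37. n18.cnt = 5  [terminal]
38. n19.lab = true  [not B₀.lab]
39. n20.acc = 1  [1]
40. n21.idx = "vx"  [terminal]
41. n20.mk = false  [S.acc > 1]
42. n20.idx = 13  [S.acc + 12]
43. n22.lab = false  [false]
44. n23.idx = "pr"  [terminal]
45. n22.mk = true  [B.lab == false]
46. n22.tag = true  [B.lab == false]
47. n22.acc = 13  [13]
48. n24.val = 21  [terminal]
49. n19.mk = true  [B₁.acc > 12]
50. n19.tag = false  [B₀.lab == false]
51. n19.acc = -4  [-4]
52. n17.mk = true  [true]
53. n17.tag = true  [e.cnt > 4]
54. n17.acc = -1  [(if B₀.lab then e.cnt else B₁.acc) + 3]
55. n1.mk = false  [B₁.acc > -1]
56. n1.tag = false  [B₁.tag == false]
57. n1.acc = 3  [A₀.hot * -2 + 21]
58. n25.idx = "vu"  [terminal]
59. n0.mk = false  [B.tag == true]
60. n0.idx = -4  [(if B.mk then B.acc else S.acc) - 12]

true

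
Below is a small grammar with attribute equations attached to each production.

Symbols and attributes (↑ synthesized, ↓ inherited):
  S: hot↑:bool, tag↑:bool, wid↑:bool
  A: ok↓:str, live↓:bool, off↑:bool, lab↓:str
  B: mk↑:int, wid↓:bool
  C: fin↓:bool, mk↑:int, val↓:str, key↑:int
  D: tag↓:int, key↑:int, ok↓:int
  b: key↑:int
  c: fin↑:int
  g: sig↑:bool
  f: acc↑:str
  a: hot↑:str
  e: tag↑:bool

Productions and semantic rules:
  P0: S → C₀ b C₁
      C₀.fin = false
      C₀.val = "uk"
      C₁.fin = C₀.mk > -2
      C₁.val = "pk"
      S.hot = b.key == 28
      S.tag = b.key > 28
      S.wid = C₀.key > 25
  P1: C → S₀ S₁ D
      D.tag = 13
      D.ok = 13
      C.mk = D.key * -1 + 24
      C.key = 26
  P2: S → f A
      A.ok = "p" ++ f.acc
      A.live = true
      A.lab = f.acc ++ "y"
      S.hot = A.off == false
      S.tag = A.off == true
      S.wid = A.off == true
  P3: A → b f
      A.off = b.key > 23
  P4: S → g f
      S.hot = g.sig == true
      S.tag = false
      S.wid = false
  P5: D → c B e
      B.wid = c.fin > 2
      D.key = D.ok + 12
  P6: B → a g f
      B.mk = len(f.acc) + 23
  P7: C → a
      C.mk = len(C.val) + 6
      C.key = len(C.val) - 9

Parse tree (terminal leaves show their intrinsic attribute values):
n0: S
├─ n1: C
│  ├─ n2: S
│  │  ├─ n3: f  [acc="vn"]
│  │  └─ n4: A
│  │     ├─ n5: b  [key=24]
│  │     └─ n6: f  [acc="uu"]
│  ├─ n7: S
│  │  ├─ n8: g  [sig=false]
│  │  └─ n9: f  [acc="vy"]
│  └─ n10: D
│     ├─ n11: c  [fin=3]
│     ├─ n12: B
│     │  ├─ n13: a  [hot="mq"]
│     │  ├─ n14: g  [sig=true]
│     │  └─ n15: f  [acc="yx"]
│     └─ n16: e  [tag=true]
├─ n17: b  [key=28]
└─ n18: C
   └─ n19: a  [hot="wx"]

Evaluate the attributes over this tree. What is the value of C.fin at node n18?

1. n1.fin = false  [false]
2. n1.val = "uk"  ["uk"]
3. n3.acc = "vn"  [terminal]
4. n4.ok = "pvn"  ["p" ++ f.acc]
5. n4.live = true  [true]
6. n4.lab = "vny"  [f.acc ++ "y"]
7. n5.key = 24  [terminal]
8. n6.acc = "uu"  [terminal]
9. n4.off = true  [b.key > 23]
10. n2.hot = false  [A.off == false]
11. n2.tag = true  [A.off == true]
12. n2.wid = true  [A.off == true]
13. n8.sig = false  [terminal]
14. n9.acc = "vy"  [terminal]
15. n7.hot = false  [g.sig == true]
16. n7.tag = false  [false]
17. n7.wid = false  [false]
18. n10.tag = 13  [13]
19. n10.ok = 13  [13]
20. n11.fin = 3  [terminal]
21. n12.wid = true  [c.fin > 2]
22. n13.hot = "mq"  [terminal]
23. n14.sig = true  [terminal]
24. n15.acc = "yx"  [terminal]
25. n12.mk = 25  [len(f.acc) + 23]
26. n16.tag = true  [terminal]
27. n10.key = 25  [D.ok + 12]
28. n1.mk = -1  [D.key * -1 + 24]
29. n1.key = 26  [26]
30. n17.key = 28  [terminal]
31. n18.fin = true  [C₀.mk > -2]
32. n18.val = "pk"  ["pk"]
33. n19.hot = "wx"  [terminal]
34. n18.mk = 8  [len(C.val) + 6]
35. n18.key = -7  [len(C.val) - 9]
36. n0.hot = true  [b.key == 28]
37. n0.tag = false  [b.key > 28]
38. n0.wid = true  [C₀.key > 25]

true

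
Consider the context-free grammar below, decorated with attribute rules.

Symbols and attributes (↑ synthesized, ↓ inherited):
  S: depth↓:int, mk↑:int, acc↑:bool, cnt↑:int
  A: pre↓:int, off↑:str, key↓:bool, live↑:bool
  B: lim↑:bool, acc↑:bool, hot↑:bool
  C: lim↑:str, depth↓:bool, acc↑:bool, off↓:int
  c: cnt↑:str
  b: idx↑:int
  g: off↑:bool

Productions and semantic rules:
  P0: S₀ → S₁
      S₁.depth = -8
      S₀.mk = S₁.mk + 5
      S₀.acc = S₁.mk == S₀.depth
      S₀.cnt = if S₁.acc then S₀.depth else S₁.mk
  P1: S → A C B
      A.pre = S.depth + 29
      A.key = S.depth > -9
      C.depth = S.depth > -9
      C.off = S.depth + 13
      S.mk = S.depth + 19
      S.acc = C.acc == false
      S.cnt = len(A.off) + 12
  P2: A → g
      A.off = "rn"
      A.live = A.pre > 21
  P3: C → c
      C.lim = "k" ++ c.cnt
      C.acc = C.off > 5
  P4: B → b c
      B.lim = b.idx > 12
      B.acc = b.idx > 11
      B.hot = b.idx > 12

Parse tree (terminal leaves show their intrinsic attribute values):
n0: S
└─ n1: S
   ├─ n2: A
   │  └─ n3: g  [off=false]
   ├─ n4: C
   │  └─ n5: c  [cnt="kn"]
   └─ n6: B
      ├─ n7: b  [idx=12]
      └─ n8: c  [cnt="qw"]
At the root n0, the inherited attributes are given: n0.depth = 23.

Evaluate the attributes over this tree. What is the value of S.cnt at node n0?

23

1. n0.depth = 23  [given at root]
2. n1.depth = -8  [-8]
3. n2.pre = 21  [S.depth + 29]
4. n2.key = true  [S.depth > -9]
5. n3.off = false  [terminal]
6. n2.off = "rn"  ["rn"]
7. n2.live = false  [A.pre > 21]
8. n4.depth = true  [S.depth > -9]
9. n4.off = 5  [S.depth + 13]
10. n5.cnt = "kn"  [terminal]
11. n4.lim = "kkn"  ["k" ++ c.cnt]
12. n4.acc = false  [C.off > 5]
13. n7.idx = 12  [terminal]
14. n8.cnt = "qw"  [terminal]
15. n6.lim = false  [b.idx > 12]
16. n6.acc = true  [b.idx > 11]
17. n6.hot = false  [b.idx > 12]
18. n1.mk = 11  [S.depth + 19]
19. n1.acc = true  [C.acc == false]
20. n1.cnt = 14  [len(A.off) + 12]
21. n0.mk = 16  [S₁.mk + 5]
22. n0.acc = false  [S₁.mk == S₀.depth]
23. n0.cnt = 23  [if S₁.acc then S₀.depth else S₁.mk]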